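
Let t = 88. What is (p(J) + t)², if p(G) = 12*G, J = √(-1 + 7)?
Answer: 8608 + 2112*√6 ≈ 13781.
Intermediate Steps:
J = √6 ≈ 2.4495
(p(J) + t)² = (12*√6 + 88)² = (88 + 12*√6)²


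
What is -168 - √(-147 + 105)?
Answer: -168 - I*√42 ≈ -168.0 - 6.4807*I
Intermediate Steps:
-168 - √(-147 + 105) = -168 - √(-42) = -168 - I*√42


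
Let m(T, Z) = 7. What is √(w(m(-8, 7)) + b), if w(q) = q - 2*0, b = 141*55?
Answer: √7762 ≈ 88.102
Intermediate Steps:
b = 7755
w(q) = q (w(q) = q + 0 = q)
√(w(m(-8, 7)) + b) = √(7 + 7755) = √7762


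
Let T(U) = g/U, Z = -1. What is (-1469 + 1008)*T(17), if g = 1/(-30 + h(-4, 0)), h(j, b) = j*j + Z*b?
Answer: 461/238 ≈ 1.9370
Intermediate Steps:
h(j, b) = j² - b (h(j, b) = j*j - b = j² - b)
g = -1/14 (g = 1/(-30 + ((-4)² - 1*0)) = 1/(-30 + (16 + 0)) = 1/(-30 + 16) = 1/(-14) = -1/14 ≈ -0.071429)
T(U) = -1/(14*U)
(-1469 + 1008)*T(17) = (-1469 + 1008)*(-1/14/17) = -(-461)/(14*17) = -461*(-1/238) = 461/238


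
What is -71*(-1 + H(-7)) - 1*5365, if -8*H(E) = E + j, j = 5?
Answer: -21247/4 ≈ -5311.8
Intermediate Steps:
H(E) = -5/8 - E/8 (H(E) = -(E + 5)/8 = -(5 + E)/8 = -5/8 - E/8)
-71*(-1 + H(-7)) - 1*5365 = -71*(-1 + (-5/8 - ⅛*(-7))) - 1*5365 = -71*(-1 + (-5/8 + 7/8)) - 5365 = -71*(-1 + ¼) - 5365 = -71*(-¾) - 5365 = 213/4 - 5365 = -21247/4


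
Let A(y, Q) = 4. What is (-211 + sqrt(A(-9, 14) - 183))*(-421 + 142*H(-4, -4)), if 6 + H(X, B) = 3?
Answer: 178717 - 847*I*sqrt(179) ≈ 1.7872e+5 - 11332.0*I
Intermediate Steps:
H(X, B) = -3 (H(X, B) = -6 + 3 = -3)
(-211 + sqrt(A(-9, 14) - 183))*(-421 + 142*H(-4, -4)) = (-211 + sqrt(4 - 183))*(-421 + 142*(-3)) = (-211 + sqrt(-179))*(-421 - 426) = (-211 + I*sqrt(179))*(-847) = 178717 - 847*I*sqrt(179)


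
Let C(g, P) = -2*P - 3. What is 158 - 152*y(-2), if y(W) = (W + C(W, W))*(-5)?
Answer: -602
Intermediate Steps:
C(g, P) = -3 - 2*P
y(W) = 15 + 5*W (y(W) = (W + (-3 - 2*W))*(-5) = (-3 - W)*(-5) = 15 + 5*W)
158 - 152*y(-2) = 158 - 152*(15 + 5*(-2)) = 158 - 152*(15 - 10) = 158 - 152*5 = 158 - 760 = -602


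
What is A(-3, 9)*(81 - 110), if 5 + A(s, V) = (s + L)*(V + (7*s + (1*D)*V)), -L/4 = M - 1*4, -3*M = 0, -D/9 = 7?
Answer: 218428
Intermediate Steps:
D = -63 (D = -9*7 = -63)
M = 0 (M = -⅓*0 = 0)
L = 16 (L = -4*(0 - 1*4) = -4*(0 - 4) = -4*(-4) = 16)
A(s, V) = -5 + (16 + s)*(-62*V + 7*s) (A(s, V) = -5 + (s + 16)*(V + (7*s + (1*(-63))*V)) = -5 + (16 + s)*(V + (7*s - 63*V)) = -5 + (16 + s)*(V + (-63*V + 7*s)) = -5 + (16 + s)*(-62*V + 7*s))
A(-3, 9)*(81 - 110) = (-5 - 992*9 + 7*(-3)² + 112*(-3) - 62*9*(-3))*(81 - 110) = (-5 - 8928 + 7*9 - 336 + 1674)*(-29) = (-5 - 8928 + 63 - 336 + 1674)*(-29) = -7532*(-29) = 218428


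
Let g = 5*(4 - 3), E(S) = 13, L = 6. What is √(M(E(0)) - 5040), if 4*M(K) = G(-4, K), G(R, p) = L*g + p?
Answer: I*√20117/2 ≈ 70.917*I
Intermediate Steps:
g = 5 (g = 5*1 = 5)
G(R, p) = 30 + p (G(R, p) = 6*5 + p = 30 + p)
M(K) = 15/2 + K/4 (M(K) = (30 + K)/4 = 15/2 + K/4)
√(M(E(0)) - 5040) = √((15/2 + (¼)*13) - 5040) = √((15/2 + 13/4) - 5040) = √(43/4 - 5040) = √(-20117/4) = I*√20117/2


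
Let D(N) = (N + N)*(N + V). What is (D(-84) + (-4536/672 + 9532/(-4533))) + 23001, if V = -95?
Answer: 962159117/18132 ≈ 53064.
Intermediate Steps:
D(N) = 2*N*(-95 + N) (D(N) = (N + N)*(N - 95) = (2*N)*(-95 + N) = 2*N*(-95 + N))
(D(-84) + (-4536/672 + 9532/(-4533))) + 23001 = (2*(-84)*(-95 - 84) + (-4536/672 + 9532/(-4533))) + 23001 = (2*(-84)*(-179) + (-4536*1/672 + 9532*(-1/4533))) + 23001 = (30072 + (-27/4 - 9532/4533)) + 23001 = (30072 - 160519/18132) + 23001 = 545104985/18132 + 23001 = 962159117/18132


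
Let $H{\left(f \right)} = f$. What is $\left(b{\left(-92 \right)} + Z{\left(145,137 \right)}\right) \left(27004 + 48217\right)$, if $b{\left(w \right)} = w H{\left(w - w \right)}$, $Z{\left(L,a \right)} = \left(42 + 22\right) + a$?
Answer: $15119421$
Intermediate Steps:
$Z{\left(L,a \right)} = 64 + a$
$b{\left(w \right)} = 0$ ($b{\left(w \right)} = w \left(w - w\right) = w 0 = 0$)
$\left(b{\left(-92 \right)} + Z{\left(145,137 \right)}\right) \left(27004 + 48217\right) = \left(0 + \left(64 + 137\right)\right) \left(27004 + 48217\right) = \left(0 + 201\right) 75221 = 201 \cdot 75221 = 15119421$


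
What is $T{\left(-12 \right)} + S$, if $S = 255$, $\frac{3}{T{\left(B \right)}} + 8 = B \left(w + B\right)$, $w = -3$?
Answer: $\frac{43863}{172} \approx 255.02$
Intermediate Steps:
$T{\left(B \right)} = \frac{3}{-8 + B \left(-3 + B\right)}$
$T{\left(-12 \right)} + S = \frac{3}{-8 + \left(-12\right)^{2} - -36} + 255 = \frac{3}{-8 + 144 + 36} + 255 = \frac{3}{172} + 255 = \frac{43863}{172}$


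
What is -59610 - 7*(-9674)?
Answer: 8108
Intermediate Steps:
-59610 - 7*(-9674) = -59610 + 67718 = 8108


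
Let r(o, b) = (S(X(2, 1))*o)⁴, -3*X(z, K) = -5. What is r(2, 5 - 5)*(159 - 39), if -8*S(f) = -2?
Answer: 15/2 ≈ 7.5000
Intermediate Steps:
X(z, K) = 5/3 (X(z, K) = -⅓*(-5) = 5/3)
S(f) = ¼ (S(f) = -⅛*(-2) = ¼)
r(o, b) = o⁴/256 (r(o, b) = (o/4)⁴ = o⁴/256)
r(2, 5 - 5)*(159 - 39) = ((1/256)*2⁴)*(159 - 39) = ((1/256)*16)*120 = (1/16)*120 = 15/2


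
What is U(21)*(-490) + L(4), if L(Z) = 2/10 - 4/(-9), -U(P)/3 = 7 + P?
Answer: 1852229/45 ≈ 41161.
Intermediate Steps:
U(P) = -21 - 3*P (U(P) = -3*(7 + P) = -21 - 3*P)
L(Z) = 29/45 (L(Z) = 2*(⅒) - 4*(-⅑) = ⅕ + 4/9 = 29/45)
U(21)*(-490) + L(4) = (-21 - 3*21)*(-490) + 29/45 = (-21 - 63)*(-490) + 29/45 = -84*(-490) + 29/45 = 41160 + 29/45 = 1852229/45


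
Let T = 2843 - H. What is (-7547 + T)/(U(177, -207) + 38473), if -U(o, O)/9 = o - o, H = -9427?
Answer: 4723/38473 ≈ 0.12276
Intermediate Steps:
U(o, O) = 0 (U(o, O) = -9*(o - o) = -9*0 = 0)
T = 12270 (T = 2843 - 1*(-9427) = 2843 + 9427 = 12270)
(-7547 + T)/(U(177, -207) + 38473) = (-7547 + 12270)/(0 + 38473) = 4723/38473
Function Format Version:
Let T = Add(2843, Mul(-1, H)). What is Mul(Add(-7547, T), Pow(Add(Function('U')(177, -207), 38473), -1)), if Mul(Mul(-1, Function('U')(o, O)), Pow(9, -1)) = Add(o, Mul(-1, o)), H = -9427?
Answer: Rational(4723, 38473) ≈ 0.12276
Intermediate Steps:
Function('U')(o, O) = 0 (Function('U')(o, O) = Mul(-9, Add(o, Mul(-1, o))) = Mul(-9, 0) = 0)
T = 12270 (T = Add(2843, Mul(-1, -9427)) = Add(2843, 9427) = 12270)
Mul(Add(-7547, T), Pow(Add(Function('U')(177, -207), 38473), -1)) = Mul(Add(-7547, 12270), Pow(Add(0, 38473), -1)) = Mul(4723, Pow(38473, -1)) = Mul(4723, Rational(1, 38473)) = Rational(4723, 38473)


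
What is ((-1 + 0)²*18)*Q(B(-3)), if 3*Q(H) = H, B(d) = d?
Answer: -18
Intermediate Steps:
Q(H) = H/3
((-1 + 0)²*18)*Q(B(-3)) = ((-1 + 0)²*18)*((⅓)*(-3)) = ((-1)²*18)*(-1) = (1*18)*(-1) = 18*(-1) = -18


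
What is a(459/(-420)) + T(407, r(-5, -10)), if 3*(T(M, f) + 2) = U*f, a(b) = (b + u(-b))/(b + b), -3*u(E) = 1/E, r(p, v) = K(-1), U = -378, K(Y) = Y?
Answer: 17506123/140454 ≈ 124.64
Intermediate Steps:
r(p, v) = -1
u(E) = -1/(3*E)
a(b) = (b + 1/(3*b))/(2*b) (a(b) = (b - (-1/b)/3)/(b + b) = (b - (-1)/(3*b))/((2*b)) = (b + 1/(3*b))*(1/(2*b)) = (b + 1/(3*b))/(2*b))
T(M, f) = -2 - 126*f (T(M, f) = -2 + (-378*f)/3 = -2 - 126*f)
a(459/(-420)) + T(407, r(-5, -10)) = (1/2 + 1/(6*(459/(-420))**2)) + (-2 - 126*(-1)) = (1/2 + 1/(6*(459*(-1/420))**2)) + (-2 + 126) = (1/2 + 1/(6*(-153/140)**2)) + 124 = (1/2 + (1/6)*(19600/23409)) + 124 = (1/2 + 9800/70227) + 124 = 89827/140454 + 124 = 17506123/140454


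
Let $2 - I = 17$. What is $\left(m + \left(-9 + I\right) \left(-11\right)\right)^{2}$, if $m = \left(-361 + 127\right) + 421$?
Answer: $203401$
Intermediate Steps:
$I = -15$ ($I = 2 - 17 = -15$)
$m = 187$ ($m = -234 + 421 = 187$)
$\left(m + \left(-9 + I\right) \left(-11\right)\right)^{2} = \left(187 + \left(-9 - 15\right) \left(-11\right)\right)^{2} = \left(187 - -264\right)^{2} = \left(187 + 264\right)^{2} = 451^{2} = 203401$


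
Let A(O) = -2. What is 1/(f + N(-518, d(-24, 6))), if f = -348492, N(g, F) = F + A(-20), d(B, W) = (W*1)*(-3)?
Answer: -1/348512 ≈ -2.8693e-6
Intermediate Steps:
d(B, W) = -3*W (d(B, W) = W*(-3) = -3*W)
N(g, F) = -2 + F (N(g, F) = F - 2 = -2 + F)
1/(f + N(-518, d(-24, 6))) = 1/(-348492 + (-2 - 3*6)) = 1/(-348492 + (-2 - 18)) = 1/(-348492 - 20) = 1/(-348512) = -1/348512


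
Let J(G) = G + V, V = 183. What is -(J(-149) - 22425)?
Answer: 22391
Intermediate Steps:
J(G) = 183 + G (J(G) = G + 183 = 183 + G)
-(J(-149) - 22425) = -((183 - 149) - 22425) = -(34 - 22425) = -1*(-22391) = 22391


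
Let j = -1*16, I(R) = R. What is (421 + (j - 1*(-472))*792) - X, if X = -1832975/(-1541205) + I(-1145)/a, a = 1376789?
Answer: 153444864335560867/424382818149 ≈ 3.6157e+5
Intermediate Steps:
j = -16
X = 504371027510/424382818149 (X = -1832975/(-1541205) - 1145/1376789 = -1832975*(-1/1541205) - 1145*1/1376789 = 366595/308241 - 1145/1376789 = 504371027510/424382818149 ≈ 1.1885)
(421 + (j - 1*(-472))*792) - X = (421 + (-16 - 1*(-472))*792) - 1*504371027510/424382818149 = (421 + (-16 + 472)*792) - 504371027510/424382818149 = (421 + 456*792) - 504371027510/424382818149 = (421 + 361152) - 504371027510/424382818149 = 361573 - 504371027510/424382818149 = 153444864335560867/424382818149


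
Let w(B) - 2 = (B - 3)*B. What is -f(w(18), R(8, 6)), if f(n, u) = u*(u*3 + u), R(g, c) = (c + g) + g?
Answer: -1936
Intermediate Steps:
R(g, c) = c + 2*g
w(B) = 2 + B*(-3 + B) (w(B) = 2 + (B - 3)*B = 2 + (-3 + B)*B = 2 + B*(-3 + B))
f(n, u) = 4*u² (f(n, u) = u*(3*u + u) = u*(4*u) = 4*u²)
-f(w(18), R(8, 6)) = -4*(6 + 2*8)² = -4*(6 + 16)² = -4*22² = -4*484 = -1*1936 = -1936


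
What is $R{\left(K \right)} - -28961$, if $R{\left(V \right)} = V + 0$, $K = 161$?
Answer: $29122$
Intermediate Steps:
$R{\left(V \right)} = V$
$R{\left(K \right)} - -28961 = 161 - -28961 = 161 + 28961 = 29122$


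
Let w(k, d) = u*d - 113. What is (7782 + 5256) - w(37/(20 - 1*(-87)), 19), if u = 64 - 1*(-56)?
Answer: 10871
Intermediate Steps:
u = 120 (u = 64 + 56 = 120)
w(k, d) = -113 + 120*d (w(k, d) = 120*d - 113 = -113 + 120*d)
(7782 + 5256) - w(37/(20 - 1*(-87)), 19) = (7782 + 5256) - (-113 + 120*19) = 13038 - (-113 + 2280) = 13038 - 1*2167 = 13038 - 2167 = 10871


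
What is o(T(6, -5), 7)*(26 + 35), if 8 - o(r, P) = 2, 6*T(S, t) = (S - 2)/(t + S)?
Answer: 366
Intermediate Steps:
T(S, t) = (-2 + S)/(6*(S + t)) (T(S, t) = ((S - 2)/(t + S))/6 = ((-2 + S)/(S + t))/6 = (-2 + S)/(6*(S + t)))
o(r, P) = 6 (o(r, P) = 8 - 1*2 = 8 - 2 = 6)
o(T(6, -5), 7)*(26 + 35) = 6*(26 + 35) = 6*61 = 366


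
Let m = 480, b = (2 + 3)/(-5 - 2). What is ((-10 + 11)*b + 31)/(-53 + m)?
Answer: 212/2989 ≈ 0.070927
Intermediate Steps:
b = -5/7 (b = 5/(-7) = 5*(-1/7) = -5/7 ≈ -0.71429)
((-10 + 11)*b + 31)/(-53 + m) = ((-10 + 11)*(-5/7) + 31)/(-53 + 480) = (1*(-5/7) + 31)/427 = (-5/7 + 31)*(1/427) = (212/7)*(1/427) = 212/2989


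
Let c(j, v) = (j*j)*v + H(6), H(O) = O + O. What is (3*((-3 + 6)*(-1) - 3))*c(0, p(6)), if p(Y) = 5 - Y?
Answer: -216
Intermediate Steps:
H(O) = 2*O
c(j, v) = 12 + v*j² (c(j, v) = (j*j)*v + 2*6 = j²*v + 12 = v*j² + 12 = 12 + v*j²)
(3*((-3 + 6)*(-1) - 3))*c(0, p(6)) = (3*((-3 + 6)*(-1) - 3))*(12 + (5 - 1*6)*0²) = (3*(3*(-1) - 3))*(12 + (5 - 6)*0) = (3*(-3 - 3))*(12 - 1*0) = (3*(-6))*(12 + 0) = -18*12 = -216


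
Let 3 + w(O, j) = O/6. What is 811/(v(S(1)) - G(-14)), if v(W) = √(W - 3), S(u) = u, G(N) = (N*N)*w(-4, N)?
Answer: 2622774/2324177 - 7299*I*√2/4648354 ≈ 1.1285 - 0.0022206*I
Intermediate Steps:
w(O, j) = -3 + O/6
G(N) = -11*N²/3 (G(N) = (N*N)*(-3 + (⅙)*(-4)) = N²*(-3 - ⅔) = N²*(-11/3) = -11*N²/3)
v(W) = √(-3 + W)
811/(v(S(1)) - G(-14)) = 811/(√(-3 + 1) - (-11)*(-14)²/3) = 811/(√(-2) - (-11)*196/3) = 811/(I*√2 - 1*(-2156/3)) = 811/(I*√2 + 2156/3) = 811/(2156/3 + I*√2)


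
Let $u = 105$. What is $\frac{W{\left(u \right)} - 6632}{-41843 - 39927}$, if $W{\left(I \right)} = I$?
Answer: $\frac{6527}{81770} \approx 0.079821$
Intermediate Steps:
$\frac{W{\left(u \right)} - 6632}{-41843 - 39927} = \frac{105 - 6632}{-41843 - 39927} = - \frac{6527}{-81770} = \left(-6527\right) \left(- \frac{1}{81770}\right) = \frac{6527}{81770}$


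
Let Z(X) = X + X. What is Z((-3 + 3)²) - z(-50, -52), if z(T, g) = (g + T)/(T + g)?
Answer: -1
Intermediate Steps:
z(T, g) = 1 (z(T, g) = (T + g)/(T + g) = 1)
Z(X) = 2*X
Z((-3 + 3)²) - z(-50, -52) = 2*(-3 + 3)² - 1*1 = 2*0² - 1 = 2*0 - 1 = 0 - 1 = -1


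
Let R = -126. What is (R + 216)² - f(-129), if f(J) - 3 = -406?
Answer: 8503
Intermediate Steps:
f(J) = -403 (f(J) = 3 - 406 = -403)
(R + 216)² - f(-129) = (-126 + 216)² - 1*(-403) = 90² + 403 = 8100 + 403 = 8503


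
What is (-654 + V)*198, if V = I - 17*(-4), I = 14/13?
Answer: -1505592/13 ≈ -1.1581e+5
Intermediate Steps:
I = 14/13 (I = 14*(1/13) = 14/13 ≈ 1.0769)
V = 898/13 (V = 14/13 - 17*(-4) = 14/13 + 68 = 898/13 ≈ 69.077)
(-654 + V)*198 = (-654 + 898/13)*198 = -7604/13*198 = -1505592/13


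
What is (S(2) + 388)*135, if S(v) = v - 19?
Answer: 50085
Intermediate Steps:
S(v) = -19 + v
(S(2) + 388)*135 = ((-19 + 2) + 388)*135 = (-17 + 388)*135 = 371*135 = 50085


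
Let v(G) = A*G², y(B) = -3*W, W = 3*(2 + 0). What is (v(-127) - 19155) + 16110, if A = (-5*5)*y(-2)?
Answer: 7255005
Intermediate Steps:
W = 6 (W = 3*2 = 6)
y(B) = -18 (y(B) = -3*6 = -18)
A = 450 (A = -5*5*(-18) = -25*(-18) = 450)
v(G) = 450*G²
(v(-127) - 19155) + 16110 = (450*(-127)² - 19155) + 16110 = (450*16129 - 19155) + 16110 = (7258050 - 19155) + 16110 = 7238895 + 16110 = 7255005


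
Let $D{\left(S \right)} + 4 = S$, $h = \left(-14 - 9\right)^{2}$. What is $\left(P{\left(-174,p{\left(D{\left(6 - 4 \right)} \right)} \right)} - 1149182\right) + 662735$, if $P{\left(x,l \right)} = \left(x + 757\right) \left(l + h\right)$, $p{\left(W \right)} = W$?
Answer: $-179206$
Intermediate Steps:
$h = 529$ ($h = \left(-23\right)^{2} = 529$)
$D{\left(S \right)} = -4 + S$
$P{\left(x,l \right)} = \left(529 + l\right) \left(757 + x\right)$ ($P{\left(x,l \right)} = \left(x + 757\right) \left(l + 529\right) = \left(757 + x\right) \left(529 + l\right) = \left(529 + l\right) \left(757 + x\right)$)
$\left(P{\left(-174,p{\left(D{\left(6 - 4 \right)} \right)} \right)} - 1149182\right) + 662735 = \left(\left(400453 + 529 \left(-174\right) + 757 \left(-4 + \left(6 - 4\right)\right) + \left(-4 + \left(6 - 4\right)\right) \left(-174\right)\right) - 1149182\right) + 662735 = \left(\left(400453 - 92046 + 757 \left(-4 + 2\right) + \left(-4 + 2\right) \left(-174\right)\right) - 1149182\right) + 662735 = \left(\left(400453 - 92046 + 757 \left(-2\right) - -348\right) - 1149182\right) + 662735 = \left(\left(400453 - 92046 - 1514 + 348\right) - 1149182\right) + 662735 = \left(307241 - 1149182\right) + 662735 = -841941 + 662735 = -179206$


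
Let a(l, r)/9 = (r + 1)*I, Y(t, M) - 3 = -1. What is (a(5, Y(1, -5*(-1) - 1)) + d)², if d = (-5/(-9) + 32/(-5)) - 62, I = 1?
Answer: 3378244/2025 ≈ 1668.3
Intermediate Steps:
Y(t, M) = 2 (Y(t, M) = 3 - 1 = 2)
a(l, r) = 9 + 9*r (a(l, r) = 9*((r + 1)*1) = 9*((1 + r)*1) = 9*(1 + r) = 9 + 9*r)
d = -3053/45 (d = (-5*(-⅑) + 32*(-⅕)) - 62 = (5/9 - 32/5) - 62 = -263/45 - 62 = -3053/45 ≈ -67.844)
(a(5, Y(1, -5*(-1) - 1)) + d)² = ((9 + 9*2) - 3053/45)² = ((9 + 18) - 3053/45)² = (27 - 3053/45)² = (-1838/45)² = 3378244/2025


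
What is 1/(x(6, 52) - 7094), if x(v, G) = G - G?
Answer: -1/7094 ≈ -0.00014096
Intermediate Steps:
x(v, G) = 0
1/(x(6, 52) - 7094) = 1/(0 - 7094) = 1/(-7094) = -1/7094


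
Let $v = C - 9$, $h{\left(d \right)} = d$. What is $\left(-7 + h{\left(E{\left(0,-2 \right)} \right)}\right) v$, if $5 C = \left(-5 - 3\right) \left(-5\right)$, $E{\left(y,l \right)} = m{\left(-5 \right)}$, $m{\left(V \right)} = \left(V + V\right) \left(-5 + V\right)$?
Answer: $-93$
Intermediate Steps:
$m{\left(V \right)} = 2 V \left(-5 + V\right)$
$E{\left(y,l \right)} = 100$ ($E{\left(y,l \right)} = 2 \left(-5\right) \left(-5 - 5\right) = 2 \left(-5\right) \left(-10\right) = 100$)
$C = 8$ ($C = \frac{\left(-5 - 3\right) \left(-5\right)}{5} = \frac{\left(-8\right) \left(-5\right)}{5} = \frac{1}{5} \cdot 40 = 8$)
$v = -1$ ($v = 8 - 9 = -1$)
$\left(-7 + h{\left(E{\left(0,-2 \right)} \right)}\right) v = \left(-7 + 100\right) \left(-1\right) = 93 \left(-1\right) = -93$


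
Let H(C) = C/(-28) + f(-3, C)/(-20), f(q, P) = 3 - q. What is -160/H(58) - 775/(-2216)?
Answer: 12473925/183928 ≈ 67.820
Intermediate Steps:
H(C) = -3/10 - C/28 (H(C) = C/(-28) + (3 - 1*(-3))/(-20) = C*(-1/28) + (3 + 3)*(-1/20) = -C/28 + 6*(-1/20) = -C/28 - 3/10 = -3/10 - C/28)
-160/H(58) - 775/(-2216) = -160/(-3/10 - 1/28*58) - 775/(-2216) = -160/(-3/10 - 29/14) - 775*(-1/2216) = -160/(-83/35) + 775/2216 = -160*(-35/83) + 775/2216 = 5600/83 + 775/2216 = 12473925/183928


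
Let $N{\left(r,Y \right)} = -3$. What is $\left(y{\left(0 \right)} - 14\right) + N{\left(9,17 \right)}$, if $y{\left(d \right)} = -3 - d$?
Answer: $-20$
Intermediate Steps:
$\left(y{\left(0 \right)} - 14\right) + N{\left(9,17 \right)} = \left(\left(-3 - 0\right) - 14\right) - 3 = \left(\left(-3 + 0\right) - 14\right) - 3 = \left(-3 - 14\right) - 3 = -17 - 3 = -20$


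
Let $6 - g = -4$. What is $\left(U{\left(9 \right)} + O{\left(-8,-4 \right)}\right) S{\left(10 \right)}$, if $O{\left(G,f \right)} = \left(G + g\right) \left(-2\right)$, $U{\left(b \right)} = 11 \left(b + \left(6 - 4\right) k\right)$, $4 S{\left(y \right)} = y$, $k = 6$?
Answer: $\frac{1135}{2} \approx 567.5$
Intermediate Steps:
$g = 10$ ($g = 6 - -4 = 6 + 4 = 10$)
$S{\left(y \right)} = \frac{y}{4}$
$U{\left(b \right)} = 132 + 11 b$ ($U{\left(b \right)} = 11 \left(b + \left(6 - 4\right) 6\right) = 11 \left(b + 2 \cdot 6\right) = 11 \left(b + 12\right) = 11 \left(12 + b\right) = 132 + 11 b$)
$O{\left(G,f \right)} = -20 - 2 G$ ($O{\left(G,f \right)} = \left(G + 10\right) \left(-2\right) = \left(10 + G\right) \left(-2\right) = -20 - 2 G$)
$\left(U{\left(9 \right)} + O{\left(-8,-4 \right)}\right) S{\left(10 \right)} = \left(\left(132 + 11 \cdot 9\right) - 4\right) \frac{1}{4} \cdot 10 = \left(\left(132 + 99\right) + \left(-20 + 16\right)\right) \frac{5}{2} = \left(231 - 4\right) \frac{5}{2} = 227 \cdot \frac{5}{2} = \frac{1135}{2}$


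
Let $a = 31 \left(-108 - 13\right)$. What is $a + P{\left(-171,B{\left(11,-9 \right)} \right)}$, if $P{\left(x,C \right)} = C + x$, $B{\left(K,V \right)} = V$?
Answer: $-3931$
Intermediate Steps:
$a = -3751$ ($a = 31 \left(-121\right) = -3751$)
$a + P{\left(-171,B{\left(11,-9 \right)} \right)} = -3751 - 180 = -3931$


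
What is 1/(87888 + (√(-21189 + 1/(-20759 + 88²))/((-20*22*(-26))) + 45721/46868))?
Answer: 5138111116358898524990000/451583322160745177947959019601 - 785287869080*I*√897302372635/451583322160745177947959019601 ≈ 1.1378e-5 - 1.6473e-12*I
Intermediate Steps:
1/(87888 + (√(-21189 + 1/(-20759 + 88²))/((-20*22*(-26))) + 45721/46868)) = 1/(87888 + (√(-21189 + 1/(-20759 + 7744))/((-440*(-26))) + 45721*(1/46868))) = 1/(87888 + (√(-21189 + 1/(-13015))/11440 + 45721/46868)) = 1/(87888 + (√(-21189 - 1/13015)*(1/11440) + 45721/46868)) = 1/(87888 + (√(-275774836/13015)*(1/11440) + 45721/46868)) = 1/(87888 + ((2*I*√897302372635/13015)*(1/11440) + 45721/46868)) = 1/(87888 + (I*√897302372635/74445800 + 45721/46868)) = 1/(87888 + (45721/46868 + I*√897302372635/74445800)) = 1/(4119180505/46868 + I*√897302372635/74445800)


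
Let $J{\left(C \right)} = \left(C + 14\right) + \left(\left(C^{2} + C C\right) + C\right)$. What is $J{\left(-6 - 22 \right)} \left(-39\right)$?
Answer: $-59514$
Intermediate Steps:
$J{\left(C \right)} = 14 + 2 C + 2 C^{2}$ ($J{\left(C \right)} = \left(14 + C\right) + \left(\left(C^{2} + C^{2}\right) + C\right) = \left(14 + C\right) + \left(2 C^{2} + C\right) = \left(14 + C\right) + \left(C + 2 C^{2}\right) = 14 + 2 C + 2 C^{2}$)
$J{\left(-6 - 22 \right)} \left(-39\right) = \left(14 + 2 \left(-6 - 22\right) + 2 \left(-6 - 22\right)^{2}\right) \left(-39\right) = \left(14 + 2 \left(-28\right) + 2 \left(-28\right)^{2}\right) \left(-39\right) = \left(14 - 56 + 2 \cdot 784\right) \left(-39\right) = \left(14 - 56 + 1568\right) \left(-39\right) = 1526 \left(-39\right) = -59514$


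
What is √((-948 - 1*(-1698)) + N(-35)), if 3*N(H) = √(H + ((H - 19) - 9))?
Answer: √(6750 + 21*I*√2)/3 ≈ 27.386 + 0.060246*I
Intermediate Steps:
N(H) = √(-28 + 2*H)/3 (N(H) = √(H + ((H - 19) - 9))/3 = √(H + ((-19 + H) - 9))/3 = √(H + (-28 + H))/3 = √(-28 + 2*H)/3)
√((-948 - 1*(-1698)) + N(-35)) = √((-948 - 1*(-1698)) + √(-28 + 2*(-35))/3) = √((-948 + 1698) + √(-28 - 70)/3) = √(750 + √(-98)/3) = √(750 + (7*I*√2)/3) = √(750 + 7*I*√2/3)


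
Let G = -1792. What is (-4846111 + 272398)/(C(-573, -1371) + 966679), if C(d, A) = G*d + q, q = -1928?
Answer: -4573713/1991567 ≈ -2.2965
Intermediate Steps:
C(d, A) = -1928 - 1792*d (C(d, A) = -1792*d - 1928 = -1928 - 1792*d)
(-4846111 + 272398)/(C(-573, -1371) + 966679) = (-4846111 + 272398)/((-1928 - 1792*(-573)) + 966679) = -4573713/((-1928 + 1026816) + 966679) = -4573713/(1024888 + 966679) = -4573713/1991567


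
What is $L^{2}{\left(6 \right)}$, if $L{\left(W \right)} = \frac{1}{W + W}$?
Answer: $\frac{1}{144} \approx 0.0069444$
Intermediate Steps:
$L{\left(W \right)} = \frac{1}{2 W}$
$L^{2}{\left(6 \right)} = \left(\frac{1}{2 \cdot 6}\right)^{2} = \left(\frac{1}{2} \cdot \frac{1}{6}\right)^{2} = \left(\frac{1}{12}\right)^{2} = \frac{1}{144}$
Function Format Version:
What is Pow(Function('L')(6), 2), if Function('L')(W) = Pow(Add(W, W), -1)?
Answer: Rational(1, 144) ≈ 0.0069444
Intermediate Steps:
Function('L')(W) = Mul(Rational(1, 2), Pow(W, -1)) (Function('L')(W) = Pow(Mul(2, W), -1) = Mul(Rational(1, 2), Pow(W, -1)))
Pow(Function('L')(6), 2) = Pow(Mul(Rational(1, 2), Pow(6, -1)), 2) = Pow(Mul(Rational(1, 2), Rational(1, 6)), 2) = Pow(Rational(1, 12), 2) = Rational(1, 144)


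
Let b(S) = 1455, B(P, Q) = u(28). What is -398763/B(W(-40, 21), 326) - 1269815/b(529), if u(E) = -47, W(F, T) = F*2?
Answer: 104103772/13677 ≈ 7611.6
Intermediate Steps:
W(F, T) = 2*F
B(P, Q) = -47
-398763/B(W(-40, 21), 326) - 1269815/b(529) = -398763/(-47) - 1269815/1455 = -398763*(-1/47) - 1269815*1/1455 = 398763/47 - 253963/291 = 104103772/13677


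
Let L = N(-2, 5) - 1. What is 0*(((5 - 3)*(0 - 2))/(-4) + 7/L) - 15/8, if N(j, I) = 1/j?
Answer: -15/8 ≈ -1.8750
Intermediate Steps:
L = -3/2 (L = 1/(-2) - 1 = -1/2 - 1 = -3/2 ≈ -1.5000)
0*(((5 - 3)*(0 - 2))/(-4) + 7/L) - 15/8 = 0*(((5 - 3)*(0 - 2))/(-4) + 7/(-3/2)) - 15/8 = 0*((2*(-2))*(-1/4) + 7*(-2/3)) - 15*1/8 = 0*(-4*(-1/4) - 14/3) - 15/8 = 0*(1 - 14/3) - 15/8 = 0*(-11/3) - 15/8 = 0 - 15/8 = -15/8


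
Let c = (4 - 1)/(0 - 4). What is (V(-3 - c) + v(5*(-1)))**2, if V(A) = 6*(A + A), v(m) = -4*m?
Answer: 49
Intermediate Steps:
c = -3/4 (c = 3/(-4) = 3*(-1/4) = -3/4 ≈ -0.75000)
V(A) = 12*A (V(A) = 6*(2*A) = 12*A)
(V(-3 - c) + v(5*(-1)))**2 = (12*(-3 - 1*(-3/4)) - 20*(-1))**2 = (12*(-3 + 3/4) - 4*(-5))**2 = (12*(-9/4) + 20)**2 = (-27 + 20)**2 = (-7)**2 = 49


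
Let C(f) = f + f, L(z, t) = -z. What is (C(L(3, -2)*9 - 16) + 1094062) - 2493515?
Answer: -1399539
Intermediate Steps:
C(f) = 2*f
(C(L(3, -2)*9 - 16) + 1094062) - 2493515 = (2*(-1*3*9 - 16) + 1094062) - 2493515 = (2*(-3*9 - 16) + 1094062) - 2493515 = (2*(-27 - 16) + 1094062) - 2493515 = (2*(-43) + 1094062) - 2493515 = (-86 + 1094062) - 2493515 = 1093976 - 2493515 = -1399539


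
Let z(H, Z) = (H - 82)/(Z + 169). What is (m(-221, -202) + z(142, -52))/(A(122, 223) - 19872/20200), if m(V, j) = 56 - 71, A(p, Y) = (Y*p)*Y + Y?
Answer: -1426625/597463582599 ≈ -2.3878e-6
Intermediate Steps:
z(H, Z) = (-82 + H)/(169 + Z)
A(p, Y) = Y + p*Y**2 (A(p, Y) = p*Y**2 + Y = Y + p*Y**2)
m(V, j) = -15
(m(-221, -202) + z(142, -52))/(A(122, 223) - 19872/20200) = (-15 + (-82 + 142)/(169 - 52))/(223*(1 + 223*122) - 19872/20200) = (-15 + 60/117)/(223*(1 + 27206) - 19872*1/20200) = (-15 + (1/117)*60)/(223*27207 - 2484/2525) = (-15 + 20/39)/(6067161 - 2484/2525) = -565/(39*15319579041/2525) = -565/39*2525/15319579041 = -1426625/597463582599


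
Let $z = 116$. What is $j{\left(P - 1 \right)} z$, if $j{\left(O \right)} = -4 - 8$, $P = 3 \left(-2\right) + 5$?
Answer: $-1392$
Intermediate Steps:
$P = -1$ ($P = -6 + 5 = -1$)
$j{\left(O \right)} = -12$ ($j{\left(O \right)} = -4 - 8 = -12$)
$j{\left(P - 1 \right)} z = \left(-12\right) 116 = -1392$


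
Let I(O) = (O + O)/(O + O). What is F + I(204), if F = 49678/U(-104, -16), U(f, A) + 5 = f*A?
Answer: 51337/1659 ≈ 30.945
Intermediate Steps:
U(f, A) = -5 + A*f (U(f, A) = -5 + f*A = -5 + A*f)
F = 49678/1659 (F = 49678/(-5 - 16*(-104)) = 49678/(-5 + 1664) = 49678/1659 ≈ 29.945)
I(O) = 1 (I(O) = (2*O)/((2*O)) = (2*O)*(1/(2*O)) = 1)
F + I(204) = 49678/1659 + 1 = 51337/1659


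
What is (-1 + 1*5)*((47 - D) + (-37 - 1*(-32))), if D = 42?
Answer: 0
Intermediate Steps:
(-1 + 1*5)*((47 - D) + (-37 - 1*(-32))) = (-1 + 1*5)*((47 - 1*42) + (-37 - 1*(-32))) = (-1 + 5)*((47 - 42) + (-37 + 32)) = 4*(5 - 5) = 4*0 = 0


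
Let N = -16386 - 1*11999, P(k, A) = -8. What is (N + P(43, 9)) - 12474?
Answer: -40867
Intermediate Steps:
N = -28385 (N = -16386 - 11999 = -28385)
(N + P(43, 9)) - 12474 = (-28385 - 8) - 12474 = -28393 - 12474 = -40867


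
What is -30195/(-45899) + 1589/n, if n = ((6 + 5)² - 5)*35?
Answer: 27932173/26621420 ≈ 1.0492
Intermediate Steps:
n = 4060 (n = (11² - 5)*35 = (121 - 5)*35 = 116*35 = 4060)
-30195/(-45899) + 1589/n = -30195/(-45899) + 1589/4060 = -30195*(-1/45899) + 1589*(1/4060) = 30195/45899 + 227/580 = 27932173/26621420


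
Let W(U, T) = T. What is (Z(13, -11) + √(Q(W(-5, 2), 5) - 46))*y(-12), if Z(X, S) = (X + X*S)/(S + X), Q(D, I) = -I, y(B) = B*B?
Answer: -9360 + 144*I*√51 ≈ -9360.0 + 1028.4*I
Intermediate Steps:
y(B) = B²
Z(X, S) = (X + S*X)/(S + X)
(Z(13, -11) + √(Q(W(-5, 2), 5) - 46))*y(-12) = (13*(1 - 11)/(-11 + 13) + √(-1*5 - 46))*(-12)² = (13*(-10)/2 + √(-5 - 46))*144 = (13*(½)*(-10) + √(-51))*144 = (-65 + I*√51)*144 = -9360 + 144*I*√51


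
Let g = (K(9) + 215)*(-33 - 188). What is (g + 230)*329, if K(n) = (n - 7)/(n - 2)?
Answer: -15577539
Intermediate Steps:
K(n) = (-7 + n)/(-2 + n)
g = -333047/7 (g = ((-7 + 9)/(-2 + 9) + 215)*(-33 - 188) = (2/7 + 215)*(-221) = (1507/7)*(-221) = -333047/7 ≈ -47578.)
(g + 230)*329 = (-333047/7 + 230)*329 = -331437/7*329 = -15577539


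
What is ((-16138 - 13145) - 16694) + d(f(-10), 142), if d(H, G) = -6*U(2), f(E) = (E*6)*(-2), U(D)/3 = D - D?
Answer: -45977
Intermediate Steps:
U(D) = 0 (U(D) = 3*(D - D) = 3*0 = 0)
f(E) = -12*E (f(E) = (6*E)*(-2) = -12*E)
d(H, G) = 0 (d(H, G) = -6*0 = 0)
((-16138 - 13145) - 16694) + d(f(-10), 142) = ((-16138 - 13145) - 16694) + 0 = (-29283 - 16694) + 0 = -45977 + 0 = -45977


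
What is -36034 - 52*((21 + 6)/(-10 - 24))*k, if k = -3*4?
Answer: -621002/17 ≈ -36530.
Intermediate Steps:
k = -12
-36034 - 52*((21 + 6)/(-10 - 24))*k = -36034 - 52*((21 + 6)/(-10 - 24))*(-12) = -36034 - 52*(27/(-34))*(-12) = -36034 - 52*(27*(-1/34))*(-12) = -36034 - 52*(-27/34)*(-12) = -36034 - (-702)*(-12)/17 = -36034 - 1*8424/17 = -36034 - 8424/17 = -621002/17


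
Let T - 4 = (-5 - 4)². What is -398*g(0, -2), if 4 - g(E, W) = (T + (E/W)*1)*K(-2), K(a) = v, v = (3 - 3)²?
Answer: -1592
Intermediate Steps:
T = 85 (T = 4 + (-5 - 4)² = 4 + (-9)² = 4 + 81 = 85)
v = 0 (v = 0² = 0)
K(a) = 0
g(E, W) = 4 (g(E, W) = 4 - (85 + (E/W)*1)*0 = 4 - (85 + E/W)*0 = 4 - 1*0 = 4 + 0 = 4)
-398*g(0, -2) = -398*4 = -1592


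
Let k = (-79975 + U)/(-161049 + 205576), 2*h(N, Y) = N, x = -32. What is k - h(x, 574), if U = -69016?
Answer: 563441/44527 ≈ 12.654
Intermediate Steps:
h(N, Y) = N/2
k = -148991/44527 (k = (-79975 - 69016)/(-161049 + 205576) = -148991/44527 ≈ -3.3461)
k - h(x, 574) = -148991/44527 - (-32)/2 = -148991/44527 - 1*(-16) = -148991/44527 + 16 = 563441/44527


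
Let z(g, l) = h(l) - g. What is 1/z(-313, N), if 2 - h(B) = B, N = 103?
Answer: 1/212 ≈ 0.0047170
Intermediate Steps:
h(B) = 2 - B
z(g, l) = 2 - g - l (z(g, l) = (2 - l) - g = 2 - g - l)
1/z(-313, N) = 1/(2 - 1*(-313) - 1*103) = 1/(2 + 313 - 103) = 1/212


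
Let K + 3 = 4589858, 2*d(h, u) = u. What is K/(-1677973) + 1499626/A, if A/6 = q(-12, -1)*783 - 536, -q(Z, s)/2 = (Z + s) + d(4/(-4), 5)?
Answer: 1039133498594/80074549533 ≈ 12.977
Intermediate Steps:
d(h, u) = u/2
K = 4589855 (K = -3 + 4589858 = 4589855)
q(Z, s) = -5 - 2*Z - 2*s (q(Z, s) = -2*((Z + s) + (½)*5) = -2*((Z + s) + 5/2) = -2*(5/2 + Z + s) = -5 - 2*Z - 2*s)
A = 95442 (A = 6*((-5 - 2*(-12) - 2*(-1))*783 - 536) = 6*((-5 + 24 + 2)*783 - 536) = 6*(21*783 - 536) = 6*(16443 - 536) = 6*15907 = 95442)
K/(-1677973) + 1499626/A = 4589855/(-1677973) + 1499626/95442 = 4589855*(-1/1677973) + 1499626*(1/95442) = -4589855/1677973 + 749813/47721 = 1039133498594/80074549533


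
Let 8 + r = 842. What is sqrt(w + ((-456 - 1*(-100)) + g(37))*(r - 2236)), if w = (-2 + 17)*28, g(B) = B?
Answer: sqrt(447658) ≈ 669.07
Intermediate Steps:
r = 834 (r = -8 + 842 = 834)
w = 420 (w = 15*28 = 420)
sqrt(w + ((-456 - 1*(-100)) + g(37))*(r - 2236)) = sqrt(420 + ((-456 - 1*(-100)) + 37)*(834 - 2236)) = sqrt(420 + ((-456 + 100) + 37)*(-1402)) = sqrt(420 + (-356 + 37)*(-1402)) = sqrt(420 - 319*(-1402)) = sqrt(420 + 447238) = sqrt(447658)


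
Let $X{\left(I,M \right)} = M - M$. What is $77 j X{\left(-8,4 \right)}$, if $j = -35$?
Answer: $0$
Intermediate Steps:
$X{\left(I,M \right)} = 0$
$77 j X{\left(-8,4 \right)} = 77 \left(-35\right) 0 = \left(-2695\right) 0 = 0$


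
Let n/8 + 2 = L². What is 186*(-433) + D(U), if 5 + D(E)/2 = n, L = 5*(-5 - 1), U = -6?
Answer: -66180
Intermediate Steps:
L = -30 (L = 5*(-6) = -30)
n = 7184 (n = -16 + 8*(-30)² = -16 + 8*900 = -16 + 7200 = 7184)
D(E) = 14358 (D(E) = -10 + 2*7184 = -10 + 14368 = 14358)
186*(-433) + D(U) = 186*(-433) + 14358 = -80538 + 14358 = -66180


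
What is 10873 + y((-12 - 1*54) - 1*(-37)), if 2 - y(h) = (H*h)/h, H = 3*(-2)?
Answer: 10881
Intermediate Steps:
H = -6
y(h) = 8 (y(h) = 2 - (-6*h)/h = 2 - 1*(-6) = 2 + 6 = 8)
10873 + y((-12 - 1*54) - 1*(-37)) = 10873 + 8 = 10881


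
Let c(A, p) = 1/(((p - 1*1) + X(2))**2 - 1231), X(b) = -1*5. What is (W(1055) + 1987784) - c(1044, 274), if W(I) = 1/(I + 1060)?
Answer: 98928163340786/49768065 ≈ 1.9878e+6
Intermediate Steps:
X(b) = -5
W(I) = 1/(1060 + I)
c(A, p) = 1/(-1231 + (-6 + p)**2) (c(A, p) = 1/(((p - 1*1) - 5)**2 - 1231) = 1/(((p - 1) - 5)**2 - 1231) = 1/(((-1 + p) - 5)**2 - 1231) = 1/((-6 + p)**2 - 1231) = 1/(-1231 + (-6 + p)**2))
(W(1055) + 1987784) - c(1044, 274) = (1/(1060 + 1055) + 1987784) - 1/(-1231 + (-6 + 274)**2) = (1/2115 + 1987784) - 1/(-1231 + 268**2) = (1/2115 + 1987784) - 1/(-1231 + 71824) = 4204163161/2115 - 1/70593 = 98928163340786/49768065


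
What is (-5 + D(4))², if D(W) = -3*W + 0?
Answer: 289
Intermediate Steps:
D(W) = -3*W
(-5 + D(4))² = (-5 - 3*4)² = (-5 - 12)² = (-17)² = 289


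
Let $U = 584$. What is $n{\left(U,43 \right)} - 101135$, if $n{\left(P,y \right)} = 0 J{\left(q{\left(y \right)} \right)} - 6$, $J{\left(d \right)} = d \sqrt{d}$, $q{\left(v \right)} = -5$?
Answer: $-101141$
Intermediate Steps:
$J{\left(d \right)} = d^{\frac{3}{2}}$
$n{\left(P,y \right)} = -6$ ($n{\left(P,y \right)} = 0 \left(-5\right)^{\frac{3}{2}} - 6 = 0 \left(- 5 i \sqrt{5}\right) - 6 = 0 - 6 = -6$)
$n{\left(U,43 \right)} - 101135 = -6 - 101135 = -101141$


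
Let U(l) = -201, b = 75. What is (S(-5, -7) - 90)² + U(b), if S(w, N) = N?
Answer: 9208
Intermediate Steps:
(S(-5, -7) - 90)² + U(b) = (-7 - 90)² - 201 = (-97)² - 201 = 9409 - 201 = 9208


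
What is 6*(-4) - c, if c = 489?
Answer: -513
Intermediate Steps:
6*(-4) - c = 6*(-4) - 1*489 = -24 - 489 = -513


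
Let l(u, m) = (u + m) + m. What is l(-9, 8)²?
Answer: 49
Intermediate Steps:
l(u, m) = u + 2*m (l(u, m) = (m + u) + m = u + 2*m)
l(-9, 8)² = (-9 + 2*8)² = (-9 + 16)² = 7² = 49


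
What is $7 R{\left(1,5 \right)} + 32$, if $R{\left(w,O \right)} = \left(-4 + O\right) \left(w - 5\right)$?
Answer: $4$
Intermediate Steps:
$R{\left(w,O \right)} = \left(-5 + w\right) \left(-4 + O\right)$ ($R{\left(w,O \right)} = \left(-4 + O\right) \left(-5 + w\right) = \left(-5 + w\right) \left(-4 + O\right)$)
$7 R{\left(1,5 \right)} + 32 = 7 \left(20 - 25 - 4 + 5 \cdot 1\right) + 32 = 7 \left(20 - 25 - 4 + 5\right) + 32 = 7 \left(-4\right) + 32 = -28 + 32 = 4$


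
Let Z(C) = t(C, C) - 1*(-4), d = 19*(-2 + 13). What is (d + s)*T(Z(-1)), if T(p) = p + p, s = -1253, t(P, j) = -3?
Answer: -2088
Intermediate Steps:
d = 209 (d = 19*11 = 209)
Z(C) = 1 (Z(C) = -3 - 1*(-4) = -3 + 4 = 1)
T(p) = 2*p
(d + s)*T(Z(-1)) = (209 - 1253)*(2*1) = -1044*2 = -2088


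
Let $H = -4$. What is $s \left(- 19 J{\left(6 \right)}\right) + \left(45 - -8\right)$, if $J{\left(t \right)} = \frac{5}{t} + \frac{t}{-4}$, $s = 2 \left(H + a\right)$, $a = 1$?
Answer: $-23$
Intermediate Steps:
$s = -6$ ($s = 2 \left(-4 + 1\right) = 2 \left(-3\right) = -6$)
$J{\left(t \right)} = \frac{5}{t} - \frac{t}{4}$ ($J{\left(t \right)} = \frac{5}{t} + t \left(- \frac{1}{4}\right) = \frac{5}{t} - \frac{t}{4}$)
$s \left(- 19 J{\left(6 \right)}\right) + \left(45 - -8\right) = - 6 \left(- 19 \left(\frac{5}{6} - \frac{3}{2}\right)\right) + \left(45 - -8\right) = - 6 \left(- 19 \left(5 \cdot \frac{1}{6} - \frac{3}{2}\right)\right) + \left(45 + 8\right) = - 6 \left(- 19 \left(\frac{5}{6} - \frac{3}{2}\right)\right) + 53 = - 6 \left(\left(-19\right) \left(- \frac{2}{3}\right)\right) + 53 = \left(-6\right) \frac{38}{3} + 53 = -76 + 53 = -23$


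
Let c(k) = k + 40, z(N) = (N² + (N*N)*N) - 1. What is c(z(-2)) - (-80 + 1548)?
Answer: -1433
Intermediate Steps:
z(N) = -1 + N² + N³ (z(N) = (N² + N²*N) - 1 = (N² + N³) - 1 = -1 + N² + N³)
c(k) = 40 + k
c(z(-2)) - (-80 + 1548) = (40 + (-1 + (-2)² + (-2)³)) - (-80 + 1548) = (40 + (-1 + 4 - 8)) - 1*1468 = (40 - 5) - 1468 = 35 - 1468 = -1433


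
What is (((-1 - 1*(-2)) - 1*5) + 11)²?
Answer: 49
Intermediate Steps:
(((-1 - 1*(-2)) - 1*5) + 11)² = (((-1 + 2) - 5) + 11)² = ((1 - 5) + 11)² = (-4 + 11)² = 7² = 49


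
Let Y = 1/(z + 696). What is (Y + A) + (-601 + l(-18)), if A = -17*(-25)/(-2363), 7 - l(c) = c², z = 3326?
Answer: -513315655/559058 ≈ -918.18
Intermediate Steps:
l(c) = 7 - c²
A = -25/139 (A = 425*(-1/2363) = -25/139 ≈ -0.17986)
Y = 1/4022 (Y = 1/(3326 + 696) = 1/4022 ≈ 0.00024863)
(Y + A) + (-601 + l(-18)) = (1/4022 - 25/139) + (-601 + (7 - 1*(-18)²)) = -100411/559058 + (-601 + (7 - 1*324)) = -100411/559058 + (-601 + (7 - 324)) = -100411/559058 + (-601 - 317) = -100411/559058 - 918 = -513315655/559058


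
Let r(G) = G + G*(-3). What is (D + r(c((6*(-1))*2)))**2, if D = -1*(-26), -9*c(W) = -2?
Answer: 52900/81 ≈ 653.09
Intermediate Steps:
c(W) = 2/9 (c(W) = -1/9*(-2) = 2/9)
D = 26
r(G) = -2*G (r(G) = G - 3*G = -2*G)
(D + r(c((6*(-1))*2)))**2 = (26 - 2*2/9)**2 = (26 - 4/9)**2 = (230/9)**2 = 52900/81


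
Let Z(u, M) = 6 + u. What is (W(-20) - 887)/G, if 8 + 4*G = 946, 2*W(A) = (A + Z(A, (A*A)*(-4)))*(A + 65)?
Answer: -472/67 ≈ -7.0448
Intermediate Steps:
W(A) = (6 + 2*A)*(65 + A)/2 (W(A) = ((A + (6 + A))*(A + 65))/2 = ((6 + 2*A)*(65 + A))/2 = (6 + 2*A)*(65 + A)/2)
G = 469/2 (G = -2 + (¼)*946 = -2 + 473/2 = 469/2 ≈ 234.50)
(W(-20) - 887)/G = ((195 + (-20)² + 68*(-20)) - 887)/(469/2) = ((195 + 400 - 1360) - 887)*(2/469) = (-765 - 887)*(2/469) = -1652*2/469 = -472/67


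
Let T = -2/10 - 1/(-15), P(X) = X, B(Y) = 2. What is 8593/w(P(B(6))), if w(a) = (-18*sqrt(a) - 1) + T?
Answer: 2191215/145511 - 34801650*sqrt(2)/145511 ≈ -323.18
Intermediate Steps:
T = -2/15 (T = -2*1/10 - 1*(-1/15) = -1/5 + 1/15 = -2/15 ≈ -0.13333)
w(a) = -17/15 - 18*sqrt(a) (w(a) = (-18*sqrt(a) - 1) - 2/15 = (-1 - 18*sqrt(a)) - 2/15 = -17/15 - 18*sqrt(a))
8593/w(P(B(6))) = 8593/(-17/15 - 18*sqrt(2))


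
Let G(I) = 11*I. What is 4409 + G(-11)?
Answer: 4288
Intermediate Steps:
4409 + G(-11) = 4409 + 11*(-11) = 4409 - 121 = 4288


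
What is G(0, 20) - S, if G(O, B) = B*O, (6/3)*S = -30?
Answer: 15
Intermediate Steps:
S = -15 (S = (½)*(-30) = -15)
G(0, 20) - S = 20*0 - 1*(-15) = 0 + 15 = 15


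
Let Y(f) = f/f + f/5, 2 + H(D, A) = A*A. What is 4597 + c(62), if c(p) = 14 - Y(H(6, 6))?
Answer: 23016/5 ≈ 4603.2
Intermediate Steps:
H(D, A) = -2 + A² (H(D, A) = -2 + A*A = -2 + A²)
Y(f) = 1 + f/5 (Y(f) = 1 + f*(⅕) = 1 + f/5)
c(p) = 31/5 (c(p) = 14 - (1 + (-2 + 6²)/5) = 14 - (1 + (-2 + 36)/5) = 14 - (1 + (⅕)*34) = 14 - (1 + 34/5) = 14 - 1*39/5 = 14 - 39/5 = 31/5)
4597 + c(62) = 4597 + 31/5 = 23016/5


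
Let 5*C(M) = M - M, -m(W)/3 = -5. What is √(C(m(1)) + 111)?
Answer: √111 ≈ 10.536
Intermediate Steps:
m(W) = 15 (m(W) = -3*(-5) = 15)
C(M) = 0 (C(M) = (M - M)/5 = (⅕)*0 = 0)
√(C(m(1)) + 111) = √(0 + 111) = √111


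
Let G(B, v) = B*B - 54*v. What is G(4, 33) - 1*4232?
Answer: -5998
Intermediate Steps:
G(B, v) = B² - 54*v
G(4, 33) - 1*4232 = (4² - 54*33) - 1*4232 = (16 - 1782) - 4232 = -1766 - 4232 = -5998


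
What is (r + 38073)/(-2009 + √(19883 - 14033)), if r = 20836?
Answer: -118348181/4030231 - 883635*√26/4030231 ≈ -30.483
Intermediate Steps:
(r + 38073)/(-2009 + √(19883 - 14033)) = (20836 + 38073)/(-2009 + √(19883 - 14033)) = 58909/(-2009 + √5850) = 58909/(-2009 + 15*√26)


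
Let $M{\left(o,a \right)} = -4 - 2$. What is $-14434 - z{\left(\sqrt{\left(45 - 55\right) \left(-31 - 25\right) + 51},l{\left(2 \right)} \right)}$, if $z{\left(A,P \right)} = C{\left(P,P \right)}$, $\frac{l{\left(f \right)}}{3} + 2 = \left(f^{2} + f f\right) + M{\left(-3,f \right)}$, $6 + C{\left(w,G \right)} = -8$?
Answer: $-14420$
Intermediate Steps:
$M{\left(o,a \right)} = -6$
$C{\left(w,G \right)} = -14$ ($C{\left(w,G \right)} = -6 - 8 = -14$)
$l{\left(f \right)} = -24 + 6 f^{2}$ ($l{\left(f \right)} = -6 + 3 \left(\left(f^{2} + f f\right) - 6\right) = -6 + 3 \left(\left(f^{2} + f^{2}\right) - 6\right) = -6 + 3 \left(2 f^{2} - 6\right) = -6 + 3 \left(-6 + 2 f^{2}\right) = -6 + \left(-18 + 6 f^{2}\right) = -24 + 6 f^{2}$)
$z{\left(A,P \right)} = -14$
$-14434 - z{\left(\sqrt{\left(45 - 55\right) \left(-31 - 25\right) + 51},l{\left(2 \right)} \right)} = -14434 - -14 = -14434 + 14 = -14420$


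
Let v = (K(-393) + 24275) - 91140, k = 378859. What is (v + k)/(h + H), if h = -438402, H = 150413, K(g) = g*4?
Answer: -310422/287989 ≈ -1.0779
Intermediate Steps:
K(g) = 4*g
v = -68437 (v = (4*(-393) + 24275) - 91140 = (-1572 + 24275) - 91140 = 22703 - 91140 = -68437)
(v + k)/(h + H) = (-68437 + 378859)/(-438402 + 150413) = 310422/(-287989) = 310422*(-1/287989) = -310422/287989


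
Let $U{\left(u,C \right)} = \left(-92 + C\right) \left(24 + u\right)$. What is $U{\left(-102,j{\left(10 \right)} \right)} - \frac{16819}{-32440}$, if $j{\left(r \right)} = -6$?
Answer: $\frac{247988179}{32440} \approx 7644.5$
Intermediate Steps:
$U{\left(-102,j{\left(10 \right)} \right)} - \frac{16819}{-32440} = \left(-2208 - -9384 + 24 \left(-6\right) - -612\right) - \frac{16819}{-32440} = \left(-2208 + 9384 - 144 + 612\right) - 16819 \left(- \frac{1}{32440}\right) = 7644 - - \frac{16819}{32440} = 7644 + \frac{16819}{32440} = \frac{247988179}{32440}$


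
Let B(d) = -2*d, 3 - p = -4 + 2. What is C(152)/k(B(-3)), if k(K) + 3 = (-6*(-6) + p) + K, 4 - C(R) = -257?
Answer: 261/44 ≈ 5.9318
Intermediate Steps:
C(R) = 261 (C(R) = 4 - 1*(-257) = 4 + 257 = 261)
p = 5 (p = 3 - (-4 + 2) = 3 - 1*(-2) = 3 + 2 = 5)
k(K) = 38 + K (k(K) = -3 + ((-6*(-6) + 5) + K) = -3 + ((36 + 5) + K) = -3 + (41 + K) = 38 + K)
C(152)/k(B(-3)) = 261/(38 - 2*(-3)) = 261/(38 + 6) = 261/44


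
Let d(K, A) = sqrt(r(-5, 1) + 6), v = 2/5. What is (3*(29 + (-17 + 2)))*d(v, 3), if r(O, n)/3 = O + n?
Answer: 42*I*sqrt(6) ≈ 102.88*I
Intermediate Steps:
v = 2/5 (v = 2*(1/5) = 2/5 ≈ 0.40000)
r(O, n) = 3*O + 3*n (r(O, n) = 3*(O + n) = 3*O + 3*n)
d(K, A) = I*sqrt(6) (d(K, A) = sqrt((3*(-5) + 3*1) + 6) = sqrt((-15 + 3) + 6) = sqrt(-12 + 6) = sqrt(-6) = I*sqrt(6))
(3*(29 + (-17 + 2)))*d(v, 3) = (3*(29 + (-17 + 2)))*(I*sqrt(6)) = (3*(29 - 15))*(I*sqrt(6)) = (3*14)*(I*sqrt(6)) = 42*(I*sqrt(6)) = 42*I*sqrt(6)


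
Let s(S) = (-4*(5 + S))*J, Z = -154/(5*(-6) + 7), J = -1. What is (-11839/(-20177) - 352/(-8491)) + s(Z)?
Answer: 186818874751/3940426861 ≈ 47.411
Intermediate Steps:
Z = 154/23 (Z = -154/(-30 + 7) = -154/(-23) = -154*(-1/23) = 154/23 ≈ 6.6956)
s(S) = 20 + 4*S (s(S) = -4*(5 + S)*(-1) = (-20 - 4*S)*(-1) = 20 + 4*S)
(-11839/(-20177) - 352/(-8491)) + s(Z) = (-11839/(-20177) - 352/(-8491)) + (20 + 4*(154/23)) = (-11839*(-1/20177) - 352*(-1/8491)) + (20 + 616/23) = (11839/20177 + 352/8491) + 1076/23 = 107627253/171322907 + 1076/23 = 186818874751/3940426861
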